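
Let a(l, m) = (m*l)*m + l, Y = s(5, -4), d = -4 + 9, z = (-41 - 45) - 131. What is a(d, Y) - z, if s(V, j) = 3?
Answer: 267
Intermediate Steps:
z = -217 (z = -86 - 131 = -217)
d = 5
Y = 3
a(l, m) = l + l*m² (a(l, m) = (l*m)*m + l = l*m² + l = l + l*m²)
a(d, Y) - z = 5*(1 + 3²) - 1*(-217) = 5*(1 + 9) + 217 = 5*10 + 217 = 50 + 217 = 267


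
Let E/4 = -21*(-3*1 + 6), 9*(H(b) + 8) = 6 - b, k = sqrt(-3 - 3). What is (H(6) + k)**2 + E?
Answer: -252 + (8 - I*sqrt(6))**2 ≈ -194.0 - 39.192*I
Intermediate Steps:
k = I*sqrt(6) (k = sqrt(-6) = I*sqrt(6) ≈ 2.4495*I)
H(b) = -22/3 - b/9 (H(b) = -8 + (6 - b)/9 = -8 + (2/3 - b/9) = -22/3 - b/9)
E = -252 (E = 4*(-21*(-3*1 + 6)) = 4*(-21*(-3 + 6)) = 4*(-21*3) = 4*(-63) = -252)
(H(6) + k)**2 + E = ((-22/3 - 1/9*6) + I*sqrt(6))**2 - 252 = ((-22/3 - 2/3) + I*sqrt(6))**2 - 252 = (-8 + I*sqrt(6))**2 - 252 = -252 + (-8 + I*sqrt(6))**2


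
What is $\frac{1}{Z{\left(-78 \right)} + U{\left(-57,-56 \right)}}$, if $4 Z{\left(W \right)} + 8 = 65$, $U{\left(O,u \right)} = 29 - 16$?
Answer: $\frac{4}{109} \approx 0.036697$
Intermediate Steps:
$U{\left(O,u \right)} = 13$ ($U{\left(O,u \right)} = 29 - 16 = 13$)
$Z{\left(W \right)} = \frac{57}{4}$ ($Z{\left(W \right)} = -2 + \frac{1}{4} \cdot 65 = -2 + \frac{65}{4} = \frac{57}{4}$)
$\frac{1}{Z{\left(-78 \right)} + U{\left(-57,-56 \right)}} = \frac{1}{\frac{57}{4} + 13} = \frac{1}{\frac{109}{4}} = \frac{4}{109}$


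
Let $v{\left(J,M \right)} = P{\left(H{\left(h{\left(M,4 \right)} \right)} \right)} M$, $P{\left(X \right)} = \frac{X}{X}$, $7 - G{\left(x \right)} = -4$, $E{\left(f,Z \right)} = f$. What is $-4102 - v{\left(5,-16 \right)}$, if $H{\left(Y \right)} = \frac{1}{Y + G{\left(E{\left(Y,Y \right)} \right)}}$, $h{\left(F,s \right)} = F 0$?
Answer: $-4086$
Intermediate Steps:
$G{\left(x \right)} = 11$ ($G{\left(x \right)} = 7 - -4 = 7 + 4 = 11$)
$h{\left(F,s \right)} = 0$
$H{\left(Y \right)} = \frac{1}{11 + Y}$ ($H{\left(Y \right)} = \frac{1}{Y + 11} = \frac{1}{11 + Y}$)
$P{\left(X \right)} = 1$
$v{\left(J,M \right)} = M$ ($v{\left(J,M \right)} = 1 M = M$)
$-4102 - v{\left(5,-16 \right)} = -4102 - -16 = -4102 + 16 = -4086$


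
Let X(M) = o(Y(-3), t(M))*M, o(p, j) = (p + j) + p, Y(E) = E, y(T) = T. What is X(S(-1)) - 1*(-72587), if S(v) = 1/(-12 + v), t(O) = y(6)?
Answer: 72587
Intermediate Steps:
t(O) = 6
o(p, j) = j + 2*p (o(p, j) = (j + p) + p = j + 2*p)
X(M) = 0 (X(M) = (6 + 2*(-3))*M = (6 - 6)*M = 0*M = 0)
X(S(-1)) - 1*(-72587) = 0 - 1*(-72587) = 0 + 72587 = 72587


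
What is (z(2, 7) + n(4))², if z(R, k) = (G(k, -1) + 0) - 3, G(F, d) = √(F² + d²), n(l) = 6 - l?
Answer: 51 - 10*√2 ≈ 36.858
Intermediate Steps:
z(R, k) = -3 + √(1 + k²) (z(R, k) = (√(k² + (-1)²) + 0) - 3 = (√(k² + 1) + 0) - 3 = (√(1 + k²) + 0) - 3 = √(1 + k²) - 3 = -3 + √(1 + k²))
(z(2, 7) + n(4))² = ((-3 + √(1 + 7²)) + (6 - 1*4))² = ((-3 + √(1 + 49)) + (6 - 4))² = ((-3 + √50) + 2)² = ((-3 + 5*√2) + 2)² = (-1 + 5*√2)²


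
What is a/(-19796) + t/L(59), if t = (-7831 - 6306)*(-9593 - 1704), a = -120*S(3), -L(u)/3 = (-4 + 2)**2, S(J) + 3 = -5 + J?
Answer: -790383456661/59388 ≈ -1.3309e+7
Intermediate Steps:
S(J) = -8 + J (S(J) = -3 + (-5 + J) = -8 + J)
L(u) = -12 (L(u) = -3*(-4 + 2)**2 = -3*(-2)**2 = -3*4 = -12)
a = 600 (a = -120*(-8 + 3) = -120*(-5) = 600)
t = 159705689 (t = -14137*(-11297) = 159705689)
a/(-19796) + t/L(59) = 600/(-19796) + 159705689/(-12) = 600*(-1/19796) + 159705689*(-1/12) = -150/4949 - 159705689/12 = -790383456661/59388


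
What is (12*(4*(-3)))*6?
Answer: -864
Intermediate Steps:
(12*(4*(-3)))*6 = (12*(-12))*6 = -144*6 = -864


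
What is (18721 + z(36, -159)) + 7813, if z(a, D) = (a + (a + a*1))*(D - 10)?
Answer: 8282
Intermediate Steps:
z(a, D) = 3*a*(-10 + D) (z(a, D) = (a + (a + a))*(-10 + D) = (a + 2*a)*(-10 + D) = (3*a)*(-10 + D) = 3*a*(-10 + D))
(18721 + z(36, -159)) + 7813 = (18721 + 3*36*(-10 - 159)) + 7813 = (18721 + 3*36*(-169)) + 7813 = (18721 - 18252) + 7813 = 469 + 7813 = 8282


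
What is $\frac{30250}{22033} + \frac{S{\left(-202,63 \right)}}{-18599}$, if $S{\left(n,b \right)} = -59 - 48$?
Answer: $\frac{51361571}{37253797} \approx 1.3787$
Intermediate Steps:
$S{\left(n,b \right)} = -107$
$\frac{30250}{22033} + \frac{S{\left(-202,63 \right)}}{-18599} = \frac{30250}{22033} - \frac{107}{-18599} = 30250 \cdot \frac{1}{22033} - - \frac{107}{18599} = \frac{2750}{2003} + \frac{107}{18599} = \frac{51361571}{37253797}$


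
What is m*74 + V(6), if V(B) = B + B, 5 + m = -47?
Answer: -3836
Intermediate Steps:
m = -52 (m = -5 - 47 = -52)
V(B) = 2*B
m*74 + V(6) = -52*74 + 2*6 = -3848 + 12 = -3836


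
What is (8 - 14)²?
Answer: 36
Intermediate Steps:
(8 - 14)² = (-6)² = 36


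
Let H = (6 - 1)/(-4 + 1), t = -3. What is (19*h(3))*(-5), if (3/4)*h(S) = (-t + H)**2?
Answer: -6080/27 ≈ -225.19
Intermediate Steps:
H = -5/3 (H = 5/(-3) = 5*(-1/3) = -5/3 ≈ -1.6667)
h(S) = 64/27 (h(S) = 4*(-1*(-3) - 5/3)**2/3 = 4*(3 - 5/3)**2/3 = 4*(4/3)**2/3 = (4/3)*(16/9) = 64/27)
(19*h(3))*(-5) = (19*(64/27))*(-5) = (1216/27)*(-5) = -6080/27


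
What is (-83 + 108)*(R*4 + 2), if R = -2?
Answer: -150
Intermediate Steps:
(-83 + 108)*(R*4 + 2) = (-83 + 108)*(-2*4 + 2) = 25*(-8 + 2) = 25*(-6) = -150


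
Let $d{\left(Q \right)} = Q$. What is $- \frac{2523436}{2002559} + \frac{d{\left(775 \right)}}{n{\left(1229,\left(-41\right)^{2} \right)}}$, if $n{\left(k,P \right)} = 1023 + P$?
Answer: $- \frac{405491363}{416532272} \approx -0.97349$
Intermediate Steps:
$- \frac{2523436}{2002559} + \frac{d{\left(775 \right)}}{n{\left(1229,\left(-41\right)^{2} \right)}} = - \frac{2523436}{2002559} + \frac{775}{1023 + \left(-41\right)^{2}} = \left(-2523436\right) \frac{1}{2002559} + \frac{775}{1023 + 1681} = - \frac{2523436}{2002559} + \frac{775}{2704} = - \frac{405491363}{416532272}$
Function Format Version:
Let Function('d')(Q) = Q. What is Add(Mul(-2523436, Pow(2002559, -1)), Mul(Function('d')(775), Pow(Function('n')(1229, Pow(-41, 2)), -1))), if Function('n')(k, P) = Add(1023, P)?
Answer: Rational(-405491363, 416532272) ≈ -0.97349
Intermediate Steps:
Add(Mul(-2523436, Pow(2002559, -1)), Mul(Function('d')(775), Pow(Function('n')(1229, Pow(-41, 2)), -1))) = Add(Mul(-2523436, Pow(2002559, -1)), Mul(775, Pow(Add(1023, Pow(-41, 2)), -1))) = Add(Mul(-2523436, Rational(1, 2002559)), Mul(775, Pow(Add(1023, 1681), -1))) = Add(Rational(-2523436, 2002559), Mul(775, Pow(2704, -1))) = Add(Rational(-2523436, 2002559), Mul(775, Rational(1, 2704))) = Add(Rational(-2523436, 2002559), Rational(775, 2704)) = Rational(-405491363, 416532272)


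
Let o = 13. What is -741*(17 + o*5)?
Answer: -60762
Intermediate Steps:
-741*(17 + o*5) = -741*(17 + 13*5) = -741*(17 + 65) = -741*82 = -60762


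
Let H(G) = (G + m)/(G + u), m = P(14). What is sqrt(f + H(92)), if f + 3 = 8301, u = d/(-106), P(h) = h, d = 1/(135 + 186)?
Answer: sqrt(672118005849654)/284581 ≈ 91.100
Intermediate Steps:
d = 1/321 ≈ 0.0031153
m = 14
u = -1/34026 (u = (1/321)/(-106) = (1/321)*(-1/106) = -1/34026 ≈ -2.9389e-5)
f = 8298 (f = -3 + 8301 = 8298)
H(G) = (14 + G)/(-1/34026 + G) (H(G) = (G + 14)/(G - 1/34026) = (14 + G)/(-1/34026 + G))
sqrt(f + H(92)) = sqrt(8298 + 34026*(14 + 92)/(-1 + 34026*92)) = sqrt(8298 + 34026*106/(-1 + 3130392)) = sqrt(8298 + 34026*106/3130391) = sqrt(8298 + 34026*(1/3130391)*106) = sqrt(8298 + 3606756/3130391) = sqrt(25979591274/3130391) = sqrt(672118005849654)/284581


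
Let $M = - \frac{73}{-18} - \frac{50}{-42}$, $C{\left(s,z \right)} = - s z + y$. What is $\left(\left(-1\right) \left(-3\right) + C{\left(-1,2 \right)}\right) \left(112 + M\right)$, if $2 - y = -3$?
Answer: $\frac{73865}{63} \approx 1172.5$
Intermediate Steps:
$y = 5$ ($y = 2 - -3 = 2 + 3 = 5$)
$C{\left(s,z \right)} = 5 - s z$ ($C{\left(s,z \right)} = - s z + 5 = 5 - s z$)
$M = \frac{661}{126}$ ($M = \left(-73\right) \left(- \frac{1}{18}\right) - - \frac{25}{21} = \frac{73}{18} + \frac{25}{21} = \frac{661}{126} \approx 5.246$)
$\left(\left(-1\right) \left(-3\right) + C{\left(-1,2 \right)}\right) \left(112 + M\right) = \left(\left(-1\right) \left(-3\right) + \left(5 - \left(-1\right) 2\right)\right) \left(112 + \frac{661}{126}\right) = \left(3 + \left(5 + 2\right)\right) \frac{14773}{126} = \left(3 + 7\right) \frac{14773}{126} = 10 \cdot \frac{14773}{126} = \frac{73865}{63}$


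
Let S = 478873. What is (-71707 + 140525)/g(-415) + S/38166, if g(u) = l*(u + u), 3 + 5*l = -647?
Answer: 6787113061/514763925 ≈ 13.185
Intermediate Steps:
l = -130 (l = -⅗ + (⅕)*(-647) = -⅗ - 647/5 = -130)
g(u) = -260*u (g(u) = -130*(u + u) = -260*u)
(-71707 + 140525)/g(-415) + S/38166 = (-71707 + 140525)/((-260*(-415))) + 478873/38166 = 68818/107900 + 478873*(1/38166) = 68818*(1/107900) + 478873/38166 = 34409/53950 + 478873/38166 = 6787113061/514763925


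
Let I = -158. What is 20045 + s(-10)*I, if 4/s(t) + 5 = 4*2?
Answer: 59503/3 ≈ 19834.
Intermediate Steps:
s(t) = 4/3 (s(t) = 4/(-5 + 4*2) = 4/(-5 + 8) = 4/3)
20045 + s(-10)*I = 20045 + (4/3)*(-158) = 20045 - 632/3 = 59503/3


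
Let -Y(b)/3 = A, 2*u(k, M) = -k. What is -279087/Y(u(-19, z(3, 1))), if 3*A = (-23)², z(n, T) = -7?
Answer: 279087/529 ≈ 527.57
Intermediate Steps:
A = 529/3 (A = (⅓)*(-23)² = (⅓)*529 = 529/3 ≈ 176.33)
u(k, M) = -k/2 (u(k, M) = (-k)/2 = -k/2)
Y(b) = -529 (Y(b) = -3*529/3 = -529)
-279087/Y(u(-19, z(3, 1))) = -279087/(-529) = -279087*(-1/529) = 279087/529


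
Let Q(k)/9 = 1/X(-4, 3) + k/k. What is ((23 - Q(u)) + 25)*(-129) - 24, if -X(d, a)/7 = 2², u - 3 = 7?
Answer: -142701/28 ≈ -5096.5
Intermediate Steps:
u = 10 (u = 3 + 7 = 10)
X(d, a) = -28 (X(d, a) = -7*2² = -7*4 = -28)
Q(k) = 243/28 (Q(k) = 9*(1/(-28) + k/k) = 9*(1*(-1/28) + 1) = 9*(-1/28 + 1) = 9*(27/28) = 243/28)
((23 - Q(u)) + 25)*(-129) - 24 = ((23 - 1*243/28) + 25)*(-129) - 24 = ((23 - 243/28) + 25)*(-129) - 24 = (401/28 + 25)*(-129) - 24 = (1101/28)*(-129) - 24 = -142029/28 - 24 = -142701/28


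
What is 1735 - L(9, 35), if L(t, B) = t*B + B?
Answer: 1385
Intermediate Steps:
L(t, B) = B + B*t (L(t, B) = B*t + B = B + B*t)
1735 - L(9, 35) = 1735 - 35*(1 + 9) = 1735 - 35*10 = 1735 - 1*350 = 1735 - 350 = 1385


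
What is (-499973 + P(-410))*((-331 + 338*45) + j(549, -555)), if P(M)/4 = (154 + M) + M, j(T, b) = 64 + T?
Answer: -7786852404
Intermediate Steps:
P(M) = 616 + 8*M (P(M) = 4*((154 + M) + M) = 4*(154 + 2*M) = 616 + 8*M)
(-499973 + P(-410))*((-331 + 338*45) + j(549, -555)) = (-499973 + (616 + 8*(-410)))*((-331 + 338*45) + (64 + 549)) = (-499973 + (616 - 3280))*((-331 + 15210) + 613) = (-499973 - 2664)*(14879 + 613) = -502637*15492 = -7786852404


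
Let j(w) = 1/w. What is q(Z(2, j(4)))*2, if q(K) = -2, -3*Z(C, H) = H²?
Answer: -4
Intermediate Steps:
j(w) = 1/w
Z(C, H) = -H²/3
q(Z(2, j(4)))*2 = -2*2 = -4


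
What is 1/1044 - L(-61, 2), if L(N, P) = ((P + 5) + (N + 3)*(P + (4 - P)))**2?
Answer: -52852499/1044 ≈ -50625.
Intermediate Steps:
L(N, P) = (17 + P + 4*N)**2 (L(N, P) = ((5 + P) + (3 + N)*4)**2 = ((5 + P) + (12 + 4*N))**2 = (17 + P + 4*N)**2)
1/1044 - L(-61, 2) = 1/1044 - (17 + 2 + 4*(-61))**2 = 1/1044 - (17 + 2 - 244)**2 = 1/1044 - 1*(-225)**2 = 1/1044 - 1*50625 = 1/1044 - 50625 = -52852499/1044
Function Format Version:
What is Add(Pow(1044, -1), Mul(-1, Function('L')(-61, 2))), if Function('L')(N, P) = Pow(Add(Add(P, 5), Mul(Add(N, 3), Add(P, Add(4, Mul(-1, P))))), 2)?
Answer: Rational(-52852499, 1044) ≈ -50625.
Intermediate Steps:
Function('L')(N, P) = Pow(Add(17, P, Mul(4, N)), 2) (Function('L')(N, P) = Pow(Add(Add(5, P), Mul(Add(3, N), 4)), 2) = Pow(Add(Add(5, P), Add(12, Mul(4, N))), 2) = Pow(Add(17, P, Mul(4, N)), 2))
Add(Pow(1044, -1), Mul(-1, Function('L')(-61, 2))) = Add(Pow(1044, -1), Mul(-1, Pow(Add(17, 2, Mul(4, -61)), 2))) = Add(Rational(1, 1044), Mul(-1, Pow(Add(17, 2, -244), 2))) = Add(Rational(1, 1044), Mul(-1, Pow(-225, 2))) = Add(Rational(1, 1044), Mul(-1, 50625)) = Add(Rational(1, 1044), -50625) = Rational(-52852499, 1044)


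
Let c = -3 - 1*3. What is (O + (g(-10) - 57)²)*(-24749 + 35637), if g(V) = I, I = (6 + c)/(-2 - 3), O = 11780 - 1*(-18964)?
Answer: 370115784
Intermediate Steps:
c = -6 (c = -3 - 3 = -6)
O = 30744 (O = 11780 + 18964 = 30744)
I = 0 (I = (6 - 6)/(-2 - 3) = 0/(-5) = 0*(-⅕) = 0)
g(V) = 0
(O + (g(-10) - 57)²)*(-24749 + 35637) = (30744 + (0 - 57)²)*(-24749 + 35637) = (30744 + (-57)²)*10888 = (30744 + 3249)*10888 = 33993*10888 = 370115784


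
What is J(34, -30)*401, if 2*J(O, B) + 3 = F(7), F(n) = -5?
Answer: -1604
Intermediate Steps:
J(O, B) = -4 (J(O, B) = -3/2 + (½)*(-5) = -3/2 - 5/2 = -4)
J(34, -30)*401 = -4*401 = -1604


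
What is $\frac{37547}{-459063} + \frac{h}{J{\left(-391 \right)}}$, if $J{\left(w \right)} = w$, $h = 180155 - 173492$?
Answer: $- \frac{3073417646}{179493633} \approx -17.123$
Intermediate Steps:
$h = 6663$ ($h = 180155 - 173492 = 6663$)
$\frac{37547}{-459063} + \frac{h}{J{\left(-391 \right)}} = \frac{37547}{-459063} + \frac{6663}{-391} = 37547 \left(- \frac{1}{459063}\right) + 6663 \left(- \frac{1}{391}\right) = - \frac{37547}{459063} - \frac{6663}{391} = - \frac{3073417646}{179493633}$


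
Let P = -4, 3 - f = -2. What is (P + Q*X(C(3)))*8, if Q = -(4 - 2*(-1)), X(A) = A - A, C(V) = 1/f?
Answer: -32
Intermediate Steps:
f = 5 (f = 3 - 1*(-2) = 3 + 2 = 5)
C(V) = 1/5
X(A) = 0
Q = -6 (Q = -(4 + 2) = -1*6 = -6)
(P + Q*X(C(3)))*8 = (-4 - 6*0)*8 = (-4 + 0)*8 = -4*8 = -32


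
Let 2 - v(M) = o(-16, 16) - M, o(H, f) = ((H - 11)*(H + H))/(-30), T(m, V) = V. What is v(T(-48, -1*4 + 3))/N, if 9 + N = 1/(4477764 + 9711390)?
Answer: -2114183946/638511925 ≈ -3.3111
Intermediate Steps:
o(H, f) = -H*(-11 + H)/15 (o(H, f) = ((-11 + H)*(2*H))*(-1/30) = (2*H*(-11 + H))*(-1/30) = -H*(-11 + H)/15)
v(M) = 154/5 + M (v(M) = 2 - ((1/15)*(-16)*(11 - 1*(-16)) - M) = 2 - ((1/15)*(-16)*(11 + 16) - M) = 2 - ((1/15)*(-16)*27 - M) = 2 - (-144/5 - M) = 2 + (144/5 + M) = 154/5 + M)
N = -127702385/14189154 (N = -9 + 1/(4477764 + 9711390) = -9 + 1/14189154 = -127702385/14189154 ≈ -9.0000)
v(T(-48, -1*4 + 3))/N = (154/5 + (-1*4 + 3))/(-127702385/14189154) = (154/5 + (-4 + 3))*(-14189154/127702385) = (154/5 - 1)*(-14189154/127702385) = (149/5)*(-14189154/127702385) = -2114183946/638511925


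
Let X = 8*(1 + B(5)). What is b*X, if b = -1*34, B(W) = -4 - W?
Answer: 2176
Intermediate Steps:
b = -34
X = -64 (X = 8*(1 + (-4 - 1*5)) = 8*(1 + (-4 - 5)) = 8*(1 - 9) = 8*(-8) = -64)
b*X = -34*(-64) = 2176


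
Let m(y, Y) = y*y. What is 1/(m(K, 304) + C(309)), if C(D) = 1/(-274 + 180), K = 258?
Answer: 94/6257015 ≈ 1.5023e-5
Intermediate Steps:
m(y, Y) = y²
C(D) = -1/94 (C(D) = 1/(-94) = -1/94)
1/(m(K, 304) + C(309)) = 1/(258² - 1/94) = 1/(66564 - 1/94) = 1/(6257015/94) = 94/6257015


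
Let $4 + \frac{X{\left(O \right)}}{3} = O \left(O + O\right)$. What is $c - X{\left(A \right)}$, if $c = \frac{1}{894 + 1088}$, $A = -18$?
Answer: $- \frac{3829223}{1982} \approx -1932.0$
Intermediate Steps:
$X{\left(O \right)} = -12 + 6 O^{2}$ ($X{\left(O \right)} = -12 + 3 O \left(O + O\right) = -12 + 3 O 2 O = -12 + 3 \cdot 2 O^{2} = -12 + 6 O^{2}$)
$c = \frac{1}{1982} \approx 0.00050454$
$c - X{\left(A \right)} = \frac{1}{1982} - \left(-12 + 6 \left(-18\right)^{2}\right) = \frac{1}{1982} - \left(-12 + 6 \cdot 324\right) = \frac{1}{1982} - \left(-12 + 1944\right) = \frac{1}{1982} - 1932 = - \frac{3829223}{1982}$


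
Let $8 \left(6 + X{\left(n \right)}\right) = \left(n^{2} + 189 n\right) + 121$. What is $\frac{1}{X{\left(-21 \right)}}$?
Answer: $- \frac{8}{3455} \approx -0.0023155$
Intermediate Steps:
$X{\left(n \right)} = \frac{73}{8} + \frac{n^{2}}{8} + \frac{189 n}{8}$ ($X{\left(n \right)} = -6 + \frac{\left(n^{2} + 189 n\right) + 121}{8} = -6 + \frac{121 + n^{2} + 189 n}{8} = -6 + \left(\frac{121}{8} + \frac{n^{2}}{8} + \frac{189 n}{8}\right) = \frac{73}{8} + \frac{n^{2}}{8} + \frac{189 n}{8}$)
$\frac{1}{X{\left(-21 \right)}} = \frac{1}{\frac{73}{8} + \frac{\left(-21\right)^{2}}{8} + \frac{189}{8} \left(-21\right)} = \frac{1}{\frac{73}{8} + \frac{1}{8} \cdot 441 - \frac{3969}{8}} = \frac{1}{\frac{73}{8} + \frac{441}{8} - \frac{3969}{8}} = \frac{1}{- \frac{3455}{8}} = - \frac{8}{3455}$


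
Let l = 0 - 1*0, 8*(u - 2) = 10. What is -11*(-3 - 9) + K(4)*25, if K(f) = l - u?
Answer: 203/4 ≈ 50.750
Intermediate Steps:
u = 13/4 (u = 2 + (1/8)*10 = 2 + 5/4 = 13/4 ≈ 3.2500)
l = 0 (l = 0 + 0 = 0)
K(f) = -13/4 (K(f) = 0 - 1*13/4 = 0 - 13/4 = -13/4)
-11*(-3 - 9) + K(4)*25 = -11*(-3 - 9) - 13/4*25 = -11*(-12) - 325/4 = 132 - 325/4 = 203/4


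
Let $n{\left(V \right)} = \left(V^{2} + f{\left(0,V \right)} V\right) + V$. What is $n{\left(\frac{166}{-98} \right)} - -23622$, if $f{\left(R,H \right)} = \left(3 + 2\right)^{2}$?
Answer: $\frac{56617569}{2401} \approx 23581.0$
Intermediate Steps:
$f{\left(R,H \right)} = 25$ ($f{\left(R,H \right)} = 5^{2} = 25$)
$n{\left(V \right)} = V^{2} + 26 V$ ($n{\left(V \right)} = \left(V^{2} + 25 V\right) + V = V^{2} + 26 V$)
$n{\left(\frac{166}{-98} \right)} - -23622 = \frac{166}{-98} \left(26 + \frac{166}{-98}\right) - -23622 = 166 \left(- \frac{1}{98}\right) \left(26 + 166 \left(- \frac{1}{98}\right)\right) + 23622 = - \frac{83 \left(26 - \frac{83}{49}\right)}{49} + 23622 = \left(- \frac{83}{49}\right) \frac{1191}{49} + 23622 = - \frac{98853}{2401} + 23622 = \frac{56617569}{2401}$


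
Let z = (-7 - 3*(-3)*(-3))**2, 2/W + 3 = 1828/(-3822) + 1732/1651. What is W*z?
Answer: -561115464/589565 ≈ -951.75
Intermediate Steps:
W = -485394/589565 (W = 2/(-3 + (1828/(-3822) + 1732/1651)) = 2/(-3 + (1828*(-1/3822) + 1732*(1/1651))) = 2/(-3 + (-914/1911 + 1732/1651)) = 2/(-3 + 138526/242697) = 2/(-589565/242697) = 2*(-242697/589565) = -485394/589565 ≈ -0.82331)
z = 1156 (z = (-7 + 9*(-3))**2 = (-7 - 27)**2 = (-34)**2 = 1156)
W*z = -485394/589565*1156 = -561115464/589565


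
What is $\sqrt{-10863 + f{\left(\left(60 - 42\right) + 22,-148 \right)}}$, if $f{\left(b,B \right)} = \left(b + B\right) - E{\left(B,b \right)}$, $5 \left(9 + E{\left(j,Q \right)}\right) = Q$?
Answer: $i \sqrt{10970} \approx 104.74 i$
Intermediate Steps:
$E{\left(j,Q \right)} = -9 + \frac{Q}{5}$
$f{\left(b,B \right)} = 9 + B + \frac{4 b}{5}$ ($f{\left(b,B \right)} = \left(b + B\right) - \left(-9 + \frac{b}{5}\right) = \left(B + b\right) - \left(-9 + \frac{b}{5}\right) = 9 + B + \frac{4 b}{5}$)
$\sqrt{-10863 + f{\left(\left(60 - 42\right) + 22,-148 \right)}} = \sqrt{-10863 + \left(9 - 148 + \frac{4 \left(\left(60 - 42\right) + 22\right)}{5}\right)} = \sqrt{-10863 + \left(9 - 148 + \frac{4 \left(18 + 22\right)}{5}\right)} = \sqrt{-10863 + \left(9 - 148 + \frac{4}{5} \cdot 40\right)} = \sqrt{-10863 + \left(9 - 148 + 32\right)} = \sqrt{-10863 - 107} = \sqrt{-10970} = i \sqrt{10970}$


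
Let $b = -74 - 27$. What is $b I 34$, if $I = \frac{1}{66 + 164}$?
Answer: $- \frac{1717}{115} \approx -14.93$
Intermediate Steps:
$I = \frac{1}{230} \approx 0.0043478$
$b = -101$ ($b = -74 - 27 = -101$)
$b I 34 = - 101 \cdot \frac{1}{230} \cdot 34 = \left(-101\right) \frac{17}{115} = - \frac{1717}{115}$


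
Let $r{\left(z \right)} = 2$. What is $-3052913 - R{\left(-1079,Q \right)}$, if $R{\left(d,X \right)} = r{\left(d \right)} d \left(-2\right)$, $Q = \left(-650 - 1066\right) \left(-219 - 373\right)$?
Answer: $-3057229$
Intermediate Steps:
$Q = 1015872$ ($Q = \left(-1716\right) \left(-592\right) = 1015872$)
$R{\left(d,X \right)} = - 4 d$ ($R{\left(d,X \right)} = 2 d \left(-2\right) = - 4 d$)
$-3052913 - R{\left(-1079,Q \right)} = -3052913 - \left(-4\right) \left(-1079\right) = -3052913 - 4316 = -3057229$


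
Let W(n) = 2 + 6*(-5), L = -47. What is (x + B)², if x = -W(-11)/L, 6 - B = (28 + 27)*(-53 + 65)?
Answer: 946546756/2209 ≈ 4.2850e+5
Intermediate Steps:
W(n) = -28 (W(n) = 2 - 30 = -28)
B = -654 (B = 6 - (28 + 27)*(-53 + 65) = 6 - 55*12 = 6 - 1*660 = 6 - 660 = -654)
x = -28/47 (x = -(-28)/(-47) = -(-28)*(-1)/47 = -1*28/47 = -28/47 ≈ -0.59575)
(x + B)² = (-28/47 - 654)² = (-30766/47)² = 946546756/2209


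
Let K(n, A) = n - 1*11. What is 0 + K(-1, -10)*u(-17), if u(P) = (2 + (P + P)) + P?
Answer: 588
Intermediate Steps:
K(n, A) = -11 + n (K(n, A) = n - 11 = -11 + n)
u(P) = 2 + 3*P (u(P) = (2 + 2*P) + P = 2 + 3*P)
0 + K(-1, -10)*u(-17) = 0 + (-11 - 1)*(2 + 3*(-17)) = 0 - 12*(2 - 51) = 0 - 12*(-49) = 0 + 588 = 588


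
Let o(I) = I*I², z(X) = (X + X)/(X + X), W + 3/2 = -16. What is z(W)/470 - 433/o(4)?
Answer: -101723/15040 ≈ -6.7635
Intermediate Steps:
W = -35/2 (W = -3/2 - 16 = -35/2 ≈ -17.500)
z(X) = 1 (z(X) = (2*X)/((2*X)) = (2*X)*(1/(2*X)) = 1)
o(I) = I³
z(W)/470 - 433/o(4) = 1/470 - 433/(4³) = 1*(1/470) - 433/64 = 1/470 - 433*1/64 = 1/470 - 433/64 = -101723/15040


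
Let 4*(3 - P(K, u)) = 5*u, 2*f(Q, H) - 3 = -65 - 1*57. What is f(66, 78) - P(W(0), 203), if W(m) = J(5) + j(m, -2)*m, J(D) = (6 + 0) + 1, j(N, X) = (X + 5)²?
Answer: 765/4 ≈ 191.25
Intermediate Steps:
j(N, X) = (5 + X)²
f(Q, H) = -119/2 (f(Q, H) = 3/2 + (-65 - 1*57)/2 = 3/2 + (-65 - 57)/2 = 3/2 + (½)*(-122) = 3/2 - 61 = -119/2)
J(D) = 7 (J(D) = 6 + 1 = 7)
W(m) = 7 + 9*m (W(m) = 7 + (5 - 2)²*m = 7 + 3²*m = 7 + 9*m)
P(K, u) = 3 - 5*u/4
f(66, 78) - P(W(0), 203) = -119/2 - (3 - 5/4*203) = -119/2 - (3 - 1015/4) = -119/2 - 1*(-1003/4) = -119/2 + 1003/4 = 765/4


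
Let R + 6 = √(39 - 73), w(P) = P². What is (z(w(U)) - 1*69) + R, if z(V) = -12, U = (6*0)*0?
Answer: -87 + I*√34 ≈ -87.0 + 5.831*I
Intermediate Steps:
U = 0 (U = 0*0 = 0)
R = -6 + I*√34 (R = -6 + √(39 - 73) = -6 + √(-34) = -6 + I*√34 ≈ -6.0 + 5.831*I)
(z(w(U)) - 1*69) + R = (-12 - 1*69) + (-6 + I*√34) = (-12 - 69) + (-6 + I*√34) = -81 + (-6 + I*√34) = -87 + I*√34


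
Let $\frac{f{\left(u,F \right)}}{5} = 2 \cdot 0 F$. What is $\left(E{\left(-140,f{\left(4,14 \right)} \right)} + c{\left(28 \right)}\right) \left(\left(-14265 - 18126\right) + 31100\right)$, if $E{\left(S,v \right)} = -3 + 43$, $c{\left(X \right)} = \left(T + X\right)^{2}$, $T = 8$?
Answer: $-1724776$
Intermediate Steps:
$f{\left(u,F \right)} = 0$ ($f{\left(u,F \right)} = 5 \cdot 2 \cdot 0 F = 5 \cdot 0 F = 5 \cdot 0 = 0$)
$c{\left(X \right)} = \left(8 + X\right)^{2}$
$E{\left(S,v \right)} = 40$
$\left(E{\left(-140,f{\left(4,14 \right)} \right)} + c{\left(28 \right)}\right) \left(\left(-14265 - 18126\right) + 31100\right) = \left(40 + \left(8 + 28\right)^{2}\right) \left(\left(-14265 - 18126\right) + 31100\right) = \left(40 + 36^{2}\right) \left(\left(-14265 - 18126\right) + 31100\right) = \left(40 + 1296\right) \left(-32391 + 31100\right) = 1336 \left(-1291\right) = -1724776$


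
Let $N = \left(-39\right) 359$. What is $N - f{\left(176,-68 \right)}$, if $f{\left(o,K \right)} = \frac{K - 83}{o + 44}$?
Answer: $- \frac{3080069}{220} \approx -14000.0$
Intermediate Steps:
$f{\left(o,K \right)} = \frac{-83 + K}{44 + o}$
$N = -14001$
$N - f{\left(176,-68 \right)} = -14001 - \frac{-83 - 68}{44 + 176} = -14001 - \frac{1}{220} \left(-151\right) = -14001 - - \frac{151}{220} = -14001 + \frac{151}{220} = - \frac{3080069}{220}$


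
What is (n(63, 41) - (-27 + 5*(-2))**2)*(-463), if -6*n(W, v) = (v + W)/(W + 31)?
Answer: 89384465/141 ≈ 6.3393e+5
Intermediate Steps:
n(W, v) = -(W + v)/(6*(31 + W)) (n(W, v) = -(v + W)/(6*(W + 31)) = -(W + v)/(6*(31 + W)))
(n(63, 41) - (-27 + 5*(-2))**2)*(-463) = ((-1*63 - 1*41)/(6*(31 + 63)) - (-27 + 5*(-2))**2)*(-463) = ((1/6)*(-63 - 41)/94 - (-27 - 10)**2)*(-463) = ((1/6)*(1/94)*(-104) - 1*(-37)**2)*(-463) = (-26/141 - 1*1369)*(-463) = (-26/141 - 1369)*(-463) = -193055/141*(-463) = 89384465/141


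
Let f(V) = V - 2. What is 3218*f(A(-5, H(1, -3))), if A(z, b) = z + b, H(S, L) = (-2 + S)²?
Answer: -19308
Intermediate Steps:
A(z, b) = b + z
f(V) = -2 + V
3218*f(A(-5, H(1, -3))) = 3218*(-2 + ((-2 + 1)² - 5)) = 3218*(-2 + ((-1)² - 5)) = 3218*(-2 + (1 - 5)) = 3218*(-2 - 4) = 3218*(-6) = -19308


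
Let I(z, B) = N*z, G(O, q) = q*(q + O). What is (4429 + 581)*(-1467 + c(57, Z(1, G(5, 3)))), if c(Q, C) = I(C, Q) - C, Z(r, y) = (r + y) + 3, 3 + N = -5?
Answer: -8612190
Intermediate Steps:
N = -8 (N = -3 - 5 = -8)
G(O, q) = q*(O + q)
Z(r, y) = 3 + r + y
I(z, B) = -8*z
c(Q, C) = -9*C (c(Q, C) = -8*C - C = -9*C)
(4429 + 581)*(-1467 + c(57, Z(1, G(5, 3)))) = (4429 + 581)*(-1467 - 9*(3 + 1 + 3*(5 + 3))) = 5010*(-1467 - 9*(3 + 1 + 3*8)) = 5010*(-1467 - 9*(3 + 1 + 24)) = 5010*(-1467 - 9*28) = 5010*(-1467 - 252) = 5010*(-1719) = -8612190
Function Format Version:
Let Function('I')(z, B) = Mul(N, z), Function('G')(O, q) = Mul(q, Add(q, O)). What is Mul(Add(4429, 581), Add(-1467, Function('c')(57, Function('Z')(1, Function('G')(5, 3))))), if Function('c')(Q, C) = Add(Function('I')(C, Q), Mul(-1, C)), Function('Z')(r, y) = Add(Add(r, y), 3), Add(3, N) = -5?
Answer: -8612190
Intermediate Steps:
N = -8 (N = Add(-3, -5) = -8)
Function('G')(O, q) = Mul(q, Add(O, q))
Function('Z')(r, y) = Add(3, r, y)
Function('I')(z, B) = Mul(-8, z)
Function('c')(Q, C) = Mul(-9, C) (Function('c')(Q, C) = Add(Mul(-8, C), Mul(-1, C)) = Mul(-9, C))
Mul(Add(4429, 581), Add(-1467, Function('c')(57, Function('Z')(1, Function('G')(5, 3))))) = Mul(Add(4429, 581), Add(-1467, Mul(-9, Add(3, 1, Mul(3, Add(5, 3)))))) = Mul(5010, Add(-1467, Mul(-9, Add(3, 1, Mul(3, 8))))) = Mul(5010, Add(-1467, Mul(-9, Add(3, 1, 24)))) = Mul(5010, Add(-1467, Mul(-9, 28))) = Mul(5010, Add(-1467, -252)) = Mul(5010, -1719) = -8612190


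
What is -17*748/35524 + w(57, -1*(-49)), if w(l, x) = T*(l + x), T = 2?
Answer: 1879593/8881 ≈ 211.64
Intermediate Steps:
w(l, x) = 2*l + 2*x (w(l, x) = 2*(l + x) = 2*l + 2*x)
-17*748/35524 + w(57, -1*(-49)) = -17*748/35524 + (2*57 + 2*(-1*(-49))) = -12716*1/35524 + (114 + 2*49) = -3179/8881 + (114 + 98) = -3179/8881 + 212 = 1879593/8881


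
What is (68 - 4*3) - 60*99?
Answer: -5884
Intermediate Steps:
(68 - 4*3) - 60*99 = (68 - 12) - 5940 = 56 - 5940 = -5884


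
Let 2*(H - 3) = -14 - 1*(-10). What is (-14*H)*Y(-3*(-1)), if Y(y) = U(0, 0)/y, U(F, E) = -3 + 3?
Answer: 0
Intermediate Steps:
H = 1 (H = 3 + (-14 - 1*(-10))/2 = 3 + (-14 + 10)/2 = 3 + (½)*(-4) = 3 - 2 = 1)
U(F, E) = 0
Y(y) = 0 (Y(y) = 0/y = 0)
(-14*H)*Y(-3*(-1)) = -14*1*0 = -14*0 = 0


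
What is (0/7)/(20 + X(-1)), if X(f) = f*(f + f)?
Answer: 0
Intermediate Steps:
X(f) = 2*f² (X(f) = f*(2*f) = 2*f²)
(0/7)/(20 + X(-1)) = (0/7)/(20 + 2*(-1)²) = ((⅐)*0)/(20 + 2*1) = 0/(20 + 2) = 0/22 = 0*(1/22) = 0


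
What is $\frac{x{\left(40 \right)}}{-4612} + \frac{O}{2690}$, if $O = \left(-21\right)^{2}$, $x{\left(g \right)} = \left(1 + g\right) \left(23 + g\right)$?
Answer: $- \frac{2457189}{6203140} \approx -0.39612$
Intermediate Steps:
$O = 441$
$\frac{x{\left(40 \right)}}{-4612} + \frac{O}{2690} = \frac{23 + 40^{2} + 24 \cdot 40}{-4612} + \frac{441}{2690} = \left(23 + 1600 + 960\right) \left(- \frac{1}{4612}\right) + 441 \cdot \frac{1}{2690} = 2583 \left(- \frac{1}{4612}\right) + \frac{441}{2690} = - \frac{2583}{4612} + \frac{441}{2690} = - \frac{2457189}{6203140}$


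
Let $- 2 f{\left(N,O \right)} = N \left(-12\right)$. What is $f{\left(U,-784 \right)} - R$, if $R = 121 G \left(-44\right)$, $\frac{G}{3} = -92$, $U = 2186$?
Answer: $-1456308$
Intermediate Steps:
$G = -276$ ($G = 3 \left(-92\right) = -276$)
$R = 1469424$ ($R = 121 \left(-276\right) \left(-44\right) = \left(-33396\right) \left(-44\right) = 1469424$)
$f{\left(N,O \right)} = 6 N$ ($f{\left(N,O \right)} = - \frac{N \left(-12\right)}{2} = - \frac{\left(-12\right) N}{2} = 6 N$)
$f{\left(U,-784 \right)} - R = 6 \cdot 2186 - 1469424 = 13116 - 1469424 = -1456308$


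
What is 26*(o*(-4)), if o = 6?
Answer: -624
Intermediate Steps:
26*(o*(-4)) = 26*(6*(-4)) = 26*(-24) = -624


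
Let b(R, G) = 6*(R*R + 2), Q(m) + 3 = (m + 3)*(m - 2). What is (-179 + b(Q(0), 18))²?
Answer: 101761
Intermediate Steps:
Q(m) = -3 + (-2 + m)*(3 + m) (Q(m) = -3 + (m + 3)*(m - 2) = -3 + (3 + m)*(-2 + m) = -3 + (-2 + m)*(3 + m))
b(R, G) = 12 + 6*R² (b(R, G) = 6*(R² + 2) = 6*(2 + R²) = 12 + 6*R²)
(-179 + b(Q(0), 18))² = (-179 + (12 + 6*(-9 + 0 + 0²)²))² = (-179 + (12 + 6*(-9 + 0 + 0)²))² = (-179 + (12 + 6*(-9)²))² = (-179 + (12 + 6*81))² = (-179 + (12 + 486))² = (-179 + 498)² = 319² = 101761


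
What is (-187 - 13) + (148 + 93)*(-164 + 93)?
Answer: -17311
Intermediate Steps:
(-187 - 13) + (148 + 93)*(-164 + 93) = -200 + 241*(-71) = -200 - 17111 = -17311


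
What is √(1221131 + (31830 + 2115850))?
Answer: √3368811 ≈ 1835.4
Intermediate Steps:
√(1221131 + (31830 + 2115850)) = √(1221131 + 2147680) = √3368811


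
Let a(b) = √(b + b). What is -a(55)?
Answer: -√110 ≈ -10.488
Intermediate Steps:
a(b) = √2*√b (a(b) = √(2*b) = √2*√b)
-a(55) = -√2*√55 = -√110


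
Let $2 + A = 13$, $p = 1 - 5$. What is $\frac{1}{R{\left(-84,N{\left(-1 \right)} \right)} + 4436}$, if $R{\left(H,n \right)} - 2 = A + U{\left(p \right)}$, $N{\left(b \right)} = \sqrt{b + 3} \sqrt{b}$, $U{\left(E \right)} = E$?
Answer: $\frac{1}{4445} \approx 0.00022497$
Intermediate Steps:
$p = -4$ ($p = 1 - 5 = -4$)
$A = 11$ ($A = -2 + 13 = 11$)
$N{\left(b \right)} = \sqrt{b} \sqrt{3 + b}$ ($N{\left(b \right)} = \sqrt{3 + b} \sqrt{b} = \sqrt{b} \sqrt{3 + b}$)
$R{\left(H,n \right)} = 9$ ($R{\left(H,n \right)} = 2 + \left(11 - 4\right) = 2 + 7 = 9$)
$\frac{1}{R{\left(-84,N{\left(-1 \right)} \right)} + 4436} = \frac{1}{9 + 4436} = \frac{1}{4445}$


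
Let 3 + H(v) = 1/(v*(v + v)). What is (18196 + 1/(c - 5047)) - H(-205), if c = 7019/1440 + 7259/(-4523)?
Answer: 50248858393514746187/2761078024825150 ≈ 18199.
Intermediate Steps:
H(v) = -3 + 1/(2*v²) (H(v) = -3 + 1/(v*(v + v)) = -3 + 1/(v*(2*v)) = -3 + 1/(2*v²))
c = 21293977/6513120 (c = 7019*(1/1440) + 7259*(-1/4523) = 7019/1440 - 7259/4523 = 21293977/6513120 ≈ 3.2694)
(18196 + 1/(c - 5047)) - H(-205) = (18196 + 1/(21293977/6513120 - 5047)) - (-3 + (½)/(-205)²) = (18196 + 1/(-32850422663/6513120)) - (-3 + (½)*(1/42025)) = (18196 - 6513120/32850422663) - (-3 + 1/84050) = 597746284262828/32850422663 - 1*(-252149/84050) = 597746284262828/32850422663 + 252149/84050 = 50248858393514746187/2761078024825150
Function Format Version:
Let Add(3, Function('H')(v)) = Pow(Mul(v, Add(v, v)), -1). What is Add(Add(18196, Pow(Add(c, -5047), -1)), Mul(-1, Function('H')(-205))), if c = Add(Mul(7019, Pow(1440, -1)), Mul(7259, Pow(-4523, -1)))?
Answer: Rational(50248858393514746187, 2761078024825150) ≈ 18199.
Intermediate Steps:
Function('H')(v) = Add(-3, Mul(Rational(1, 2), Pow(v, -2))) (Function('H')(v) = Add(-3, Pow(Mul(v, Add(v, v)), -1)) = Add(-3, Pow(Mul(v, Mul(2, v)), -1)) = Add(-3, Pow(Mul(2, Pow(v, 2)), -1)) = Add(-3, Mul(Rational(1, 2), Pow(v, -2))))
c = Rational(21293977, 6513120) (c = Add(Mul(7019, Rational(1, 1440)), Mul(7259, Rational(-1, 4523))) = Add(Rational(7019, 1440), Rational(-7259, 4523)) = Rational(21293977, 6513120) ≈ 3.2694)
Add(Add(18196, Pow(Add(c, -5047), -1)), Mul(-1, Function('H')(-205))) = Add(Add(18196, Pow(Add(Rational(21293977, 6513120), -5047), -1)), Mul(-1, Add(-3, Mul(Rational(1, 2), Pow(-205, -2))))) = Add(Add(18196, Pow(Rational(-32850422663, 6513120), -1)), Mul(-1, Add(-3, Mul(Rational(1, 2), Rational(1, 42025))))) = Add(Add(18196, Rational(-6513120, 32850422663)), Mul(-1, Add(-3, Rational(1, 84050)))) = Add(Rational(597746284262828, 32850422663), Mul(-1, Rational(-252149, 84050))) = Add(Rational(597746284262828, 32850422663), Rational(252149, 84050)) = Rational(50248858393514746187, 2761078024825150)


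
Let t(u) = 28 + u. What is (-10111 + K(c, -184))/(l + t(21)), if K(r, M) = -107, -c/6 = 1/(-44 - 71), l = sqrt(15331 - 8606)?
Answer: 250341/2162 - 25545*sqrt(269)/2162 ≈ -77.996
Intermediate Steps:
l = 5*sqrt(269) (l = sqrt(6725) = 5*sqrt(269) ≈ 82.006)
c = 6/115 (c = -6/(-44 - 71) = -6/(-115) = -6*(-1/115) = 6/115 ≈ 0.052174)
(-10111 + K(c, -184))/(l + t(21)) = (-10111 - 107)/(5*sqrt(269) + (28 + 21)) = -10218/(5*sqrt(269) + 49) = -10218/(49 + 5*sqrt(269))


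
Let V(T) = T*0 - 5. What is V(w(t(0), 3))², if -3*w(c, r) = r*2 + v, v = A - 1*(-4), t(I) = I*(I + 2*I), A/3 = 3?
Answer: 25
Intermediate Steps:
A = 9 (A = 3*3 = 9)
t(I) = 3*I² (t(I) = I*(3*I) = 3*I²)
v = 13 (v = 9 - 1*(-4) = 9 + 4 = 13)
w(c, r) = -13/3 - 2*r/3 (w(c, r) = -(r*2 + 13)/3 = -(2*r + 13)/3 = -(13 + 2*r)/3 = -13/3 - 2*r/3)
V(T) = -5 (V(T) = 0 - 5 = -5)
V(w(t(0), 3))² = (-5)² = 25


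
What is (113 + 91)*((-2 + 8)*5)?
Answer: 6120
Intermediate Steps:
(113 + 91)*((-2 + 8)*5) = 204*(6*5) = 204*30 = 6120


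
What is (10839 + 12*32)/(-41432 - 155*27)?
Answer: -387/1573 ≈ -0.24603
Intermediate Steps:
(10839 + 12*32)/(-41432 - 155*27) = (10839 + 384)/(-41432 - 4185) = 11223/(-45617) = 11223*(-1/45617) = -387/1573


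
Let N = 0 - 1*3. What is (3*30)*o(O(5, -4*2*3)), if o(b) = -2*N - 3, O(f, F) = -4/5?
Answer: 270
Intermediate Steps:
N = -3 (N = 0 - 3 = -3)
O(f, F) = -⅘ (O(f, F) = -4*⅕ = -⅘)
o(b) = 3 (o(b) = -2*(-3) - 3 = 6 - 3 = 3)
(3*30)*o(O(5, -4*2*3)) = (3*30)*3 = 90*3 = 270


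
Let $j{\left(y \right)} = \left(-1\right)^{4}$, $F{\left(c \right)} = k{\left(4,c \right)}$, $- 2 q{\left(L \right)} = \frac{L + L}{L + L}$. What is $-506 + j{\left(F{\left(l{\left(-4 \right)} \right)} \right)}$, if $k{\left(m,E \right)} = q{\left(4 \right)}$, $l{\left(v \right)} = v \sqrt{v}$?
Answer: $-505$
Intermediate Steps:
$q{\left(L \right)} = - \frac{1}{2}$ ($q{\left(L \right)} = - \frac{\left(L + L\right) \frac{1}{L + L}}{2} = - \frac{2 L \frac{1}{2 L}}{2} = \left(- \frac{1}{2}\right) 1 = - \frac{1}{2}$)
$l{\left(v \right)} = v^{\frac{3}{2}}$
$k{\left(m,E \right)} = - \frac{1}{2}$
$F{\left(c \right)} = - \frac{1}{2}$
$j{\left(y \right)} = 1$
$-506 + j{\left(F{\left(l{\left(-4 \right)} \right)} \right)} = -506 + 1 = -505$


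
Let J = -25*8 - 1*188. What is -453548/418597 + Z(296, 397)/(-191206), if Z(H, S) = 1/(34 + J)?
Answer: -30699268587755/28333543325628 ≈ -1.0835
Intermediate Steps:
J = -388 (J = -200 - 188 = -388)
Z(H, S) = -1/354 (Z(H, S) = 1/(34 - 388) = 1/(-354) = -1/354)
-453548/418597 + Z(296, 397)/(-191206) = -453548/418597 - 1/354/(-191206) = -453548*1/418597 - 1/354*(-1/191206) = -453548/418597 + 1/67686924 = -30699268587755/28333543325628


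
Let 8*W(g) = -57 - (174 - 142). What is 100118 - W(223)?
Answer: 801033/8 ≈ 1.0013e+5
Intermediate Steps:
W(g) = -89/8 (W(g) = (-57 - (174 - 142))/8 = (-57 - 1*32)/8 = (-57 - 32)/8 = (⅛)*(-89) = -89/8)
100118 - W(223) = 100118 - 1*(-89/8) = 100118 + 89/8 = 801033/8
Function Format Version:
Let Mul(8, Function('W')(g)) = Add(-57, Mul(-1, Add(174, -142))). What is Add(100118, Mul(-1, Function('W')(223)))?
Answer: Rational(801033, 8) ≈ 1.0013e+5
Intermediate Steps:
Function('W')(g) = Rational(-89, 8) (Function('W')(g) = Mul(Rational(1, 8), Add(-57, Mul(-1, Add(174, -142)))) = Mul(Rational(1, 8), Add(-57, Mul(-1, 32))) = Mul(Rational(1, 8), Add(-57, -32)) = Mul(Rational(1, 8), -89) = Rational(-89, 8))
Add(100118, Mul(-1, Function('W')(223))) = Add(100118, Mul(-1, Rational(-89, 8))) = Add(100118, Rational(89, 8)) = Rational(801033, 8)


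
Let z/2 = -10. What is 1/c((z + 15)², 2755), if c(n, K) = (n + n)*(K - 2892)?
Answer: -1/6850 ≈ -0.00014599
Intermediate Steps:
z = -20 (z = 2*(-10) = -20)
c(n, K) = 2*n*(-2892 + K) (c(n, K) = (2*n)*(-2892 + K) = 2*n*(-2892 + K))
1/c((z + 15)², 2755) = 1/(2*(-20 + 15)²*(-2892 + 2755)) = 1/(2*(-5)²*(-137)) = 1/(2*25*(-137)) = 1/(-6850) = -1/6850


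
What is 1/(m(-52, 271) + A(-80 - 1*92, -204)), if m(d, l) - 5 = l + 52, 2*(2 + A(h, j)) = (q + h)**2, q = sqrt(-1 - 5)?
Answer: I/(172*sqrt(6) + 15115*I) ≈ 6.6108e-5 + 1.8427e-6*I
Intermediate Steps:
q = I*sqrt(6) (q = sqrt(-6) = I*sqrt(6) ≈ 2.4495*I)
A(h, j) = -2 + (h + I*sqrt(6))**2/2 (A(h, j) = -2 + (I*sqrt(6) + h)**2/2 = -2 + (h + I*sqrt(6))**2/2)
m(d, l) = 57 + l (m(d, l) = 5 + (l + 52) = 5 + (52 + l) = 57 + l)
1/(m(-52, 271) + A(-80 - 1*92, -204)) = 1/((57 + 271) + (-2 + ((-80 - 1*92) + I*sqrt(6))**2/2)) = 1/(328 + (-2 + ((-80 - 92) + I*sqrt(6))**2/2)) = 1/(328 + (-2 + (-172 + I*sqrt(6))**2/2)) = 1/(326 + (-172 + I*sqrt(6))**2/2)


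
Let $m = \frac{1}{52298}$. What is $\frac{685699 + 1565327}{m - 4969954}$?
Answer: $- \frac{117724157748}{259918654291} \approx -0.45293$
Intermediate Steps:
$m = \frac{1}{52298} \approx 1.9121 \cdot 10^{-5}$
$\frac{685699 + 1565327}{m - 4969954} = \frac{685699 + 1565327}{\frac{1}{52298} - 4969954} = \frac{2251026}{- \frac{259918654291}{52298}} = 2251026 \left(- \frac{52298}{259918654291}\right) = - \frac{117724157748}{259918654291}$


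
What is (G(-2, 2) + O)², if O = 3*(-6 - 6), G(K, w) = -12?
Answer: 2304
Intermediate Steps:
O = -36 (O = 3*(-12) = -36)
(G(-2, 2) + O)² = (-12 - 36)² = (-48)² = 2304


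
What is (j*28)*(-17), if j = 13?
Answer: -6188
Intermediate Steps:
(j*28)*(-17) = (13*28)*(-17) = 364*(-17) = -6188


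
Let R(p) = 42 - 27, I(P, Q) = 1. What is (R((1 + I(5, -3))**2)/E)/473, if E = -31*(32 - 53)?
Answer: 5/102641 ≈ 4.8713e-5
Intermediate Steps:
R(p) = 15
E = 651 (E = -31*(-21) = 651)
(R((1 + I(5, -3))**2)/E)/473 = (15/651)/473 = (15*(1/651))*(1/473) = (5/217)*(1/473) = 5/102641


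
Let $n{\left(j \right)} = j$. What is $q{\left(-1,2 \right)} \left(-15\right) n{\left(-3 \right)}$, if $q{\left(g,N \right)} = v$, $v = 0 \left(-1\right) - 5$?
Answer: $-225$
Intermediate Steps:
$v = -5$ ($v = 0 - 5 = -5$)
$q{\left(g,N \right)} = -5$
$q{\left(-1,2 \right)} \left(-15\right) n{\left(-3 \right)} = \left(-5\right) \left(-15\right) \left(-3\right) = 75 \left(-3\right) = -225$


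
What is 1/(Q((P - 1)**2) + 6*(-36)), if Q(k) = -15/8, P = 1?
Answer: -8/1743 ≈ -0.0045898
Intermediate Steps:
Q(k) = -15/8 (Q(k) = -15*1/8 = -15/8)
1/(Q((P - 1)**2) + 6*(-36)) = 1/(-15/8 + 6*(-36)) = 1/(-15/8 - 216) = 1/(-1743/8) = -8/1743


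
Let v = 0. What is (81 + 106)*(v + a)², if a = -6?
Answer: 6732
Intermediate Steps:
(81 + 106)*(v + a)² = (81 + 106)*(0 - 6)² = 187*(-6)² = 187*36 = 6732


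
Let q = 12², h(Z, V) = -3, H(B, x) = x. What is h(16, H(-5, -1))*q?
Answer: -432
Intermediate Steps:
q = 144
h(16, H(-5, -1))*q = -3*144 = -432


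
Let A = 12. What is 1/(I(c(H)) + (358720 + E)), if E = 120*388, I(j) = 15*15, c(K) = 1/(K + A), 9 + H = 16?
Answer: 1/405505 ≈ 2.4661e-6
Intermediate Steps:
H = 7 (H = -9 + 16 = 7)
c(K) = 1/(12 + K) (c(K) = 1/(K + 12) = 1/(12 + K))
I(j) = 225
E = 46560
1/(I(c(H)) + (358720 + E)) = 1/(225 + (358720 + 46560)) = 1/(225 + 405280) = 1/405505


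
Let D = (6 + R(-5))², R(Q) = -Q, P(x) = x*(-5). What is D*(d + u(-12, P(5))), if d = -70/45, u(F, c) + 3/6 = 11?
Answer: 19481/18 ≈ 1082.3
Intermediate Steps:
P(x) = -5*x
u(F, c) = 21/2 (u(F, c) = -½ + 11 = 21/2)
d = -14/9 (d = -70*1/45 = -14/9 ≈ -1.5556)
D = 121 (D = (6 - 1*(-5))² = (6 + 5)² = 11² = 121)
D*(d + u(-12, P(5))) = 121*(-14/9 + 21/2) = 121*(161/18) = 19481/18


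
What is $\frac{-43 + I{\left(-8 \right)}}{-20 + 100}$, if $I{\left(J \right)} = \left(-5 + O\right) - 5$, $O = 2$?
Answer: $- \frac{51}{80} \approx -0.6375$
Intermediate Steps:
$I{\left(J \right)} = -8$ ($I{\left(J \right)} = \left(-5 + 2\right) - 5 = -3 - 5 = -8$)
$\frac{-43 + I{\left(-8 \right)}}{-20 + 100} = \frac{-43 - 8}{-20 + 100} = - \frac{51}{80}$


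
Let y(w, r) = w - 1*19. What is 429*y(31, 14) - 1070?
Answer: 4078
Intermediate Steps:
y(w, r) = -19 + w (y(w, r) = w - 19 = -19 + w)
429*y(31, 14) - 1070 = 429*(-19 + 31) - 1070 = 429*12 - 1070 = 5148 - 1070 = 4078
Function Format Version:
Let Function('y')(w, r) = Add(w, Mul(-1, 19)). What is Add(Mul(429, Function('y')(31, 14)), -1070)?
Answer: 4078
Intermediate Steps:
Function('y')(w, r) = Add(-19, w) (Function('y')(w, r) = Add(w, -19) = Add(-19, w))
Add(Mul(429, Function('y')(31, 14)), -1070) = Add(Mul(429, Add(-19, 31)), -1070) = Add(Mul(429, 12), -1070) = Add(5148, -1070) = 4078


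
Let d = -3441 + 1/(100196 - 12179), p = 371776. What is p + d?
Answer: 32419741696/88017 ≈ 3.6834e+5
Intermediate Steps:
d = -302866496/88017 (d = -3441 + 1/88017 = -302866496/88017 ≈ -3441.0)
p + d = 371776 - 302866496/88017 = 32419741696/88017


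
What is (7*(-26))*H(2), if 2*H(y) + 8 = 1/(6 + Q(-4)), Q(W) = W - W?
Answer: 4277/6 ≈ 712.83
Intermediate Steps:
Q(W) = 0
H(y) = -47/12 (H(y) = -4 + 1/(2*(6 + 0)) = -4 + (1/2)/6 = -4 + (1/2)*(1/6) = -4 + 1/12 = -47/12)
(7*(-26))*H(2) = (7*(-26))*(-47/12) = -182*(-47/12) = 4277/6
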